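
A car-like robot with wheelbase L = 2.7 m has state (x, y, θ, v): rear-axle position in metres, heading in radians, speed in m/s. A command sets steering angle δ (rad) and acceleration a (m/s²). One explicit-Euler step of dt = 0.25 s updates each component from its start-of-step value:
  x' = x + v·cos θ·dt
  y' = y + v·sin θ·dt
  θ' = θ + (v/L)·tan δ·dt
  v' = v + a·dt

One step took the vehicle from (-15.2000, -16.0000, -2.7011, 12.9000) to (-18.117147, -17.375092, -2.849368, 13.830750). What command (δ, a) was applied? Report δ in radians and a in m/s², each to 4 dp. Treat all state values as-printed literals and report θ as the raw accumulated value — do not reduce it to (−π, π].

δ = -0.1235, a = 3.7230

a = (v'−v)/dt = (0.930750)/0.25 = 3.7230
Δθ = θ'−θ = -0.148268;  (v·dt/L) = 12.9000·0.25/2.7 = 1.194444
tan δ = Δθ·L/(v·dt) = -0.124131  →  δ = -0.1235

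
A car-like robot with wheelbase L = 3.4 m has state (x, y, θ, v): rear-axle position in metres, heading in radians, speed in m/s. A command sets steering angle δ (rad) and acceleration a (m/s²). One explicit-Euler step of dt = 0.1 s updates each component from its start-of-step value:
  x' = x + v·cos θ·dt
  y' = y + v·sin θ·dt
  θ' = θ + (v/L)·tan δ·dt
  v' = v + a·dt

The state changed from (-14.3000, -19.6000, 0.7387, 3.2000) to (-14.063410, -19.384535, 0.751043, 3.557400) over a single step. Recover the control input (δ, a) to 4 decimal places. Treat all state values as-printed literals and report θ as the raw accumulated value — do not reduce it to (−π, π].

δ = 0.1304, a = 3.5740

a = (v'−v)/dt = (0.357400)/0.1 = 3.5740
Δθ = θ'−θ = 0.012343;  (v·dt/L) = 3.2000·0.1/3.4 = 0.094118
tan δ = Δθ·L/(v·dt) = 0.131144  →  δ = 0.1304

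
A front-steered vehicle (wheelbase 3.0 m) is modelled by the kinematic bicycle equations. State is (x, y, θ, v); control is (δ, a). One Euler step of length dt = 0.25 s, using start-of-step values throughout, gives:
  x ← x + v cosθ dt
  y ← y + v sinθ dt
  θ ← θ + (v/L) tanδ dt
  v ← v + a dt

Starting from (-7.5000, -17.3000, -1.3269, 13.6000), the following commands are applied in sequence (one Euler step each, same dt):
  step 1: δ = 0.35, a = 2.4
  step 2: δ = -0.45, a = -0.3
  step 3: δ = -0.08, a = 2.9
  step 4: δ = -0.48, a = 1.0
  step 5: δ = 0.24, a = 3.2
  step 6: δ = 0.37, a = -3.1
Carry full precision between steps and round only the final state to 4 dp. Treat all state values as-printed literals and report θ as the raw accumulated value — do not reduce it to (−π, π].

(-7.8728, -37.3800, -1.4016, 15.1250)

after step 1 (δ=0.35, a=2.4): (-6.678949, -20.599375, -0.913201, 14.200000)
after step 2 (δ=-0.45, a=-0.3): (-4.509135, -23.409073, -1.484816, 14.125000)
after step 3 (δ=-0.08, a=2.9): (-4.205891, -26.927279, -1.579184, 14.850000)
after step 4 (δ=-0.48, a=1.0): (-4.237031, -30.639648, -2.223440, 15.100000)
after step 5 (δ=0.24, a=3.2): (-6.529547, -33.638814, -1.915505, 15.900000)
after step 6 (δ=0.37, a=-3.1): (-7.872789, -37.379980, -1.401586, 15.125000)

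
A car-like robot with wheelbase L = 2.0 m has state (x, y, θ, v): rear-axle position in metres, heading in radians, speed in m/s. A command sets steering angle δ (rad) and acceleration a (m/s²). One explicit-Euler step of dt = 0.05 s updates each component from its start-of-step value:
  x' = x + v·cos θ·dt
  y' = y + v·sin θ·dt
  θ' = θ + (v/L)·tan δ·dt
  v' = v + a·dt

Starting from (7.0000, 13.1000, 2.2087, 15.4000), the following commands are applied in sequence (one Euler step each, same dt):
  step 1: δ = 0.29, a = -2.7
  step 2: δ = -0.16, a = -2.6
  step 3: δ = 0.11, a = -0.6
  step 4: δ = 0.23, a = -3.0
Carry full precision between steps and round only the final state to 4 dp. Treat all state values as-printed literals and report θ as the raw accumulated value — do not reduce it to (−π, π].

(5.0319, 15.4199, 2.3922, 14.9550)

after step 1 (δ=0.29, a=-2.7): (6.541455, 13.718576, 2.323589, 15.265000)
after step 2 (δ=-0.16, a=-2.6): (6.019637, 14.275583, 2.262002, 15.135000)
after step 3 (δ=0.11, a=-0.6): (5.537234, 14.858642, 2.303792, 15.105000)
after step 4 (δ=0.23, a=-3.0): (5.031897, 15.419923, 2.392211, 14.955000)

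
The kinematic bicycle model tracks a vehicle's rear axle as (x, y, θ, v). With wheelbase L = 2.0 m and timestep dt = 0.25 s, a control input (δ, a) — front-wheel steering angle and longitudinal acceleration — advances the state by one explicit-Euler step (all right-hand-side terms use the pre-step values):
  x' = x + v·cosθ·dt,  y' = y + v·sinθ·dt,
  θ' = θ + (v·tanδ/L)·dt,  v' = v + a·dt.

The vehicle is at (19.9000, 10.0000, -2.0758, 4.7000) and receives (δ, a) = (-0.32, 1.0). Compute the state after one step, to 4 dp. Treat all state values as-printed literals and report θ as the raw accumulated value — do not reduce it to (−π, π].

(19.3315, 8.9717, -2.2705, 4.9500)

x' = 19.9000 + 4.7000·cos(-2.0758)·0.25 = 19.3315
y' = 10.0000 + 4.7000·sin(-2.0758)·0.25 = 8.9717
θ' = -2.0758 + (4.7000/2.0)·tan(-0.32)·0.25 = -2.2705
v' = 4.7000 + 1.0000·0.25 = 4.9500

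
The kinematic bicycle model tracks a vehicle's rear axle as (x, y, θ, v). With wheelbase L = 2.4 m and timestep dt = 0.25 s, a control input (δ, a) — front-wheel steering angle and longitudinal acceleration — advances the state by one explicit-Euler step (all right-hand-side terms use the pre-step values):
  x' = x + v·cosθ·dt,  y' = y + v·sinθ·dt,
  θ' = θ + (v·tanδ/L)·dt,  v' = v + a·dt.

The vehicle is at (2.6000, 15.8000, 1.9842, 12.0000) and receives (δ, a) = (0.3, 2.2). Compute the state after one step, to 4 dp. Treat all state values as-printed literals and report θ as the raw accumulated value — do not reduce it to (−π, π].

(1.3948, 18.5473, 2.3709, 12.5500)

x' = 2.6000 + 12.0000·cos(1.9842)·0.25 = 1.3948
y' = 15.8000 + 12.0000·sin(1.9842)·0.25 = 18.5473
θ' = 1.9842 + (12.0000/2.4)·tan(0.3)·0.25 = 2.3709
v' = 12.0000 + 2.2000·0.25 = 12.5500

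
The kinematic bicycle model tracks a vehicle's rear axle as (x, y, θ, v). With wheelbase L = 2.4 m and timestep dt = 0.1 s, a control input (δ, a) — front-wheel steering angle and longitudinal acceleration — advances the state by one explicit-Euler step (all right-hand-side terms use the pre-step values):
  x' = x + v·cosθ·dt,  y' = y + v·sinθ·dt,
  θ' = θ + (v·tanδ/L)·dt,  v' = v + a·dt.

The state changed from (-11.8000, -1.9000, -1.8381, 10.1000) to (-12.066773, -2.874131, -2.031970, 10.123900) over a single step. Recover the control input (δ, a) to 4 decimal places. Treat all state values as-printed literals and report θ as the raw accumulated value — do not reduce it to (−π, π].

δ = -0.4317, a = 0.2390

a = (v'−v)/dt = (0.023900)/0.1 = 0.2390
Δθ = θ'−θ = -0.193870;  (v·dt/L) = 10.1000·0.1/2.4 = 0.420833
tan δ = Δθ·L/(v·dt) = -0.460681  →  δ = -0.4317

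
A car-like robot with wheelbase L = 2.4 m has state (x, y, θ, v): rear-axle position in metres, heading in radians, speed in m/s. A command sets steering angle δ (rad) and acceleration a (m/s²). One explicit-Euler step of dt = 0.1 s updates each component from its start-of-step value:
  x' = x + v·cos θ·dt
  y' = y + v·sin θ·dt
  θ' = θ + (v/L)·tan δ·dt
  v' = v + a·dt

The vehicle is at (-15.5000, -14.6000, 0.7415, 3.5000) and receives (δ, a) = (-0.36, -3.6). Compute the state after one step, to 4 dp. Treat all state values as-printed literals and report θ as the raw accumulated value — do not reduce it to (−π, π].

x' = -15.5000 + 3.5000·cos(0.7415)·0.1 = -15.2419
y' = -14.6000 + 3.5000·sin(0.7415)·0.1 = -14.3636
θ' = 0.7415 + (3.5000/2.4)·tan(-0.36)·0.1 = 0.6866
v' = 3.5000 − 3.6000·0.1 = 3.1400

(-15.2419, -14.3636, 0.6866, 3.1400)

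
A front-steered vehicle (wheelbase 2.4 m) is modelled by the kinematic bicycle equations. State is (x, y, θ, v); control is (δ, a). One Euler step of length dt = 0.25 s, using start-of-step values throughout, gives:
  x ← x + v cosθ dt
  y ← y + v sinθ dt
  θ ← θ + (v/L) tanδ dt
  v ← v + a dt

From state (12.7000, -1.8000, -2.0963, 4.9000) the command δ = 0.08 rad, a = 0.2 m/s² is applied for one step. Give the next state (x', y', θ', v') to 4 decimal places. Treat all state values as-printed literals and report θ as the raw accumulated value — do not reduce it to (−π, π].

(12.0855, -2.8597, -2.0554, 4.9500)

x' = 12.7000 + 4.9000·cos(-2.0963)·0.25 = 12.0855
y' = -1.8000 + 4.9000·sin(-2.0963)·0.25 = -2.8597
θ' = -2.0963 + (4.9000/2.4)·tan(0.08)·0.25 = -2.0554
v' = 4.9000 + 0.2000·0.25 = 4.9500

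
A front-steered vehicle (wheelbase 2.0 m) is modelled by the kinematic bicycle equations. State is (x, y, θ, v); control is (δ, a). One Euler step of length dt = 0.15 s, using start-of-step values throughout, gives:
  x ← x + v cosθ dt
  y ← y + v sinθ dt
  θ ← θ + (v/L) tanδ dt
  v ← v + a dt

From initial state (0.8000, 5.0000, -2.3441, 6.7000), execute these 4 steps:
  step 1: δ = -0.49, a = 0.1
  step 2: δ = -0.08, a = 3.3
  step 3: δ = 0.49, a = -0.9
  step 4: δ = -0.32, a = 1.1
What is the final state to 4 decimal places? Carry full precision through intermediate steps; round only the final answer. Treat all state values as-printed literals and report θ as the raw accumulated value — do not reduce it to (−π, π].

after step 1 (δ=-0.49, a=0.1): (0.098004, 4.280815, -2.612128, 6.715000)
after step 2 (δ=-0.08, a=3.3): (-0.771330, 3.772081, -2.652504, 7.210000)
after step 3 (δ=0.49, a=-0.9): (-1.726037, 3.263969, -2.364074, 7.075000)
after step 4 (δ=-0.32, a=1.1): (-2.482343, 2.519488, -2.539918, 7.240000)

(-2.4823, 2.5195, -2.5399, 7.2400)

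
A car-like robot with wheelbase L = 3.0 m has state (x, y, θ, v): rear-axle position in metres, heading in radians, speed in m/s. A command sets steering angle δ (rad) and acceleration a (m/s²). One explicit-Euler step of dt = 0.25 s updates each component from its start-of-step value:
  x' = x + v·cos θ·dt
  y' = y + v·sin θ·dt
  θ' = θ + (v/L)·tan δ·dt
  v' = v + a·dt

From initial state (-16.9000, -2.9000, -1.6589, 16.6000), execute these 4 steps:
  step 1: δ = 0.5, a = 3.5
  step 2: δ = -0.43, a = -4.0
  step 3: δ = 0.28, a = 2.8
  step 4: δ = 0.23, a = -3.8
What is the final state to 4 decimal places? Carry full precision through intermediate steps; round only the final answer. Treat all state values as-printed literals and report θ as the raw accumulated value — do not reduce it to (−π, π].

after step 1 (δ=0.5, a=3.5): (-17.265157, -7.033904, -0.903182, 17.475000)
after step 2 (δ=-0.43, a=-4.0): (-14.560400, -10.464686, -1.571048, 16.475000)
after step 3 (δ=0.28, a=2.8): (-14.561439, -14.583436, -1.176260, 17.175000)
after step 4 (δ=0.23, a=-3.8): (-12.911007, -18.547318, -0.841143, 16.225000)

(-12.9110, -18.5473, -0.8411, 16.2250)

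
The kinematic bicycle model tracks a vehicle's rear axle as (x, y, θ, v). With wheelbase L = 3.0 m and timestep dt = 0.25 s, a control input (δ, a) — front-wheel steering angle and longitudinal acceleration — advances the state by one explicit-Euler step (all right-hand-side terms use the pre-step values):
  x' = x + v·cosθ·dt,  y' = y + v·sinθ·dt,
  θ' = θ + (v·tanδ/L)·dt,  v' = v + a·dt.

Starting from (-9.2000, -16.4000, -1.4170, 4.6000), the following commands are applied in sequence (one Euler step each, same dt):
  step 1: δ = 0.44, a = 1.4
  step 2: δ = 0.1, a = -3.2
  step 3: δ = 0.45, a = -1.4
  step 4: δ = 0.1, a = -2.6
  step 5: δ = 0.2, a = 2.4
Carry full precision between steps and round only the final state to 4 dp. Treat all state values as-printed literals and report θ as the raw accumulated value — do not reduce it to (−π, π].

after step 1 (δ=0.44, a=1.4): (-9.023831, -17.536426, -1.236534, 4.950000)
after step 2 (δ=0.1, a=-3.2): (-8.617841, -18.705434, -1.195146, 4.150000)
after step 3 (δ=0.45, a=-1.4): (-8.237206, -19.670588, -1.028090, 3.800000)
after step 4 (δ=0.1, a=-2.6): (-7.746573, -20.484086, -0.996317, 3.150000)
after step 5 (δ=0.2, a=2.4): (-7.318647, -21.145173, -0.943106, 3.750000)

(-7.3186, -21.1452, -0.9431, 3.7500)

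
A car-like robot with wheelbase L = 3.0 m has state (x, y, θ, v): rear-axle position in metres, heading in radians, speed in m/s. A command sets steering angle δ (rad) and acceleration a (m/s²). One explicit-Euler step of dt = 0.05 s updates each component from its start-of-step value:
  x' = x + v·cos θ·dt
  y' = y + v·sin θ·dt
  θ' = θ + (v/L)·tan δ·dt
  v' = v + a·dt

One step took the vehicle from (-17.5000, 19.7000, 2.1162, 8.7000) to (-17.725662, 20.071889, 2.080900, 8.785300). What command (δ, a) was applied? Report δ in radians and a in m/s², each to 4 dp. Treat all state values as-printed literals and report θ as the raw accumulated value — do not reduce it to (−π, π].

δ = -0.2388, a = 1.7060

a = (v'−v)/dt = (0.085300)/0.05 = 1.7060
Δθ = θ'−θ = -0.035300;  (v·dt/L) = 8.7000·0.05/3.0 = 0.145000
tan δ = Δθ·L/(v·dt) = -0.243448  →  δ = -0.2388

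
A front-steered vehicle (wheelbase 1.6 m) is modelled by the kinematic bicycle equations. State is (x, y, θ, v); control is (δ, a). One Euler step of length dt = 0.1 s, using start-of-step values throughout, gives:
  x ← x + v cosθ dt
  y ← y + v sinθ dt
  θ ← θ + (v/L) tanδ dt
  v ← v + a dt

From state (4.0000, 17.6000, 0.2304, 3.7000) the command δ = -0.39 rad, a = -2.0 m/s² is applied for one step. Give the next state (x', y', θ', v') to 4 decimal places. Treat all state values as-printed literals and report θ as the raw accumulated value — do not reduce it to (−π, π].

x' = 4.0000 + 3.7000·cos(0.2304)·0.1 = 4.3602
y' = 17.6000 + 3.7000·sin(0.2304)·0.1 = 17.6845
θ' = 0.2304 + (3.7000/1.6)·tan(-0.39)·0.1 = 0.1353
v' = 3.7000 − 2.0000·0.1 = 3.5000

(4.3602, 17.6845, 0.1353, 3.5000)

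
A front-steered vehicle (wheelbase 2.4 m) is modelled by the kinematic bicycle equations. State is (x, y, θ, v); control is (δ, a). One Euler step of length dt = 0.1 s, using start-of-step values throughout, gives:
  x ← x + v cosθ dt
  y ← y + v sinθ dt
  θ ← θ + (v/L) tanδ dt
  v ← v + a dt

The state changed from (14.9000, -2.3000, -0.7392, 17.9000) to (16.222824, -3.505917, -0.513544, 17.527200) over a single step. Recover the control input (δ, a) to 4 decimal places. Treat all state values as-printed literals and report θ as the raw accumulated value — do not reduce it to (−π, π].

a = (v'−v)/dt = (-0.372800)/0.1 = -3.7280
Δθ = θ'−θ = 0.225656;  (v·dt/L) = 17.9000·0.1/2.4 = 0.745833
tan δ = Δθ·L/(v·dt) = 0.302556  →  δ = 0.2938

δ = 0.2938, a = -3.7280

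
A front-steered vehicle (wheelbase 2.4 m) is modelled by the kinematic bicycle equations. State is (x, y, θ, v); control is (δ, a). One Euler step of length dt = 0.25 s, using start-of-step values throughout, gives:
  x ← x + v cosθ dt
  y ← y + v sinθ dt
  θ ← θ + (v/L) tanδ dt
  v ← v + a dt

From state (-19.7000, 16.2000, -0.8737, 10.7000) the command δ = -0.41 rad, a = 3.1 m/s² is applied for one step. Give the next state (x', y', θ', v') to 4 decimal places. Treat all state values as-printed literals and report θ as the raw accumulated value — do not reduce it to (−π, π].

(-17.9827, 14.1491, -1.3581, 11.4750)

x' = -19.7000 + 10.7000·cos(-0.8737)·0.25 = -17.9827
y' = 16.2000 + 10.7000·sin(-0.8737)·0.25 = 14.1491
θ' = -0.8737 + (10.7000/2.4)·tan(-0.41)·0.25 = -1.3581
v' = 10.7000 + 3.1000·0.25 = 11.4750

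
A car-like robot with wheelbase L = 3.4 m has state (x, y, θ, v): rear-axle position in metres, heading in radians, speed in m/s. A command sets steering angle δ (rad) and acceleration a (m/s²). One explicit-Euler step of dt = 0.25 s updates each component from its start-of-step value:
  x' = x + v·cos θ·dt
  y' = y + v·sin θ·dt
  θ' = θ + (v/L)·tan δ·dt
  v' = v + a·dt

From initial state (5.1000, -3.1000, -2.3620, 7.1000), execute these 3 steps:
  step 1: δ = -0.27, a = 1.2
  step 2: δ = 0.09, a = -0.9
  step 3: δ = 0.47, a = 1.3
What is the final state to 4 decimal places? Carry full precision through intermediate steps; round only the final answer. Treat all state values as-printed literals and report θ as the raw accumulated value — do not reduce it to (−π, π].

(0.9583, -6.5791, -2.1894, 7.5000)

after step 1 (δ=-0.27, a=1.2): (3.837620, -4.347807, -2.506484, 7.400000)
after step 2 (δ=0.09, a=-0.9): (2.348357, -5.445347, -2.457381, 7.175000)
after step 3 (δ=0.47, a=1.3): (0.958348, -6.579109, -2.189391, 7.500000)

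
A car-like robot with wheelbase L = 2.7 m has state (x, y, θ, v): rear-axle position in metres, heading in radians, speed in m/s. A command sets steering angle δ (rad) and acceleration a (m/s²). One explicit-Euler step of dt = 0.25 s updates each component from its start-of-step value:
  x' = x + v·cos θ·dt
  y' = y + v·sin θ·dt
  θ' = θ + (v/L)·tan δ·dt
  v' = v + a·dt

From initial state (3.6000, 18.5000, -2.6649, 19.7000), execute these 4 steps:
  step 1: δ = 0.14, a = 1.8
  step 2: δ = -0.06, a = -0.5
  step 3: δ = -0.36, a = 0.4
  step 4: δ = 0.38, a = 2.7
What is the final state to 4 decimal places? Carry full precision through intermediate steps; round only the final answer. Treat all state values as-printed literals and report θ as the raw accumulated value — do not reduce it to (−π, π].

after step 1 (δ=0.14, a=1.8): (-0.775948, 16.240198, -2.407848, 20.150000)
after step 2 (δ=-0.06, a=-0.5): (-4.517158, 12.866809, -2.519927, 20.025000)
after step 3 (δ=-0.36, a=0.4): (-8.586786, 9.951219, -3.217841, 20.125000)
after step 4 (δ=0.38, a=2.7): (-13.603418, 10.334470, -2.473565, 20.800000)

(-13.6034, 10.3345, -2.4736, 20.8000)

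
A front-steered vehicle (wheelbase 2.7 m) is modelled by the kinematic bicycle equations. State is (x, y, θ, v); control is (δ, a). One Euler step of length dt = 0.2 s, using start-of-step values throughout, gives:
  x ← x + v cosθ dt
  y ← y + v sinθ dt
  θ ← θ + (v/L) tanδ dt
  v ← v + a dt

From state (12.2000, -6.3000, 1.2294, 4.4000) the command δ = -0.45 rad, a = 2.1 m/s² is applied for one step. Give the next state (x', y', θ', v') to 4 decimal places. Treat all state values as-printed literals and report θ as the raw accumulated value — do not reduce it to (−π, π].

(12.4946, -5.4708, 1.0720, 4.8200)

x' = 12.2000 + 4.4000·cos(1.2294)·0.2 = 12.4946
y' = -6.3000 + 4.4000·sin(1.2294)·0.2 = -5.4708
θ' = 1.2294 + (4.4000/2.7)·tan(-0.45)·0.2 = 1.0720
v' = 4.4000 + 2.1000·0.2 = 4.8200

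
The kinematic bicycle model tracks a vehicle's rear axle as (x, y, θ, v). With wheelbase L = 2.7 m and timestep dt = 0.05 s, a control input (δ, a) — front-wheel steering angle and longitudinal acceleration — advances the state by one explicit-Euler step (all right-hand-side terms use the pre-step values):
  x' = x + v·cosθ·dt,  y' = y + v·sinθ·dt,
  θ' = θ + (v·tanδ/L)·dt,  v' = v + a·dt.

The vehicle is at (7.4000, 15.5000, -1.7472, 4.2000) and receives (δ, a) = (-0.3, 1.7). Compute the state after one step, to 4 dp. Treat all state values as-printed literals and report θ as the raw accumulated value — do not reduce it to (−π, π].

x' = 7.4000 + 4.2000·cos(-1.7472)·0.05 = 7.3631
y' = 15.5000 + 4.2000·sin(-1.7472)·0.05 = 15.2933
θ' = -1.7472 + (4.2000/2.7)·tan(-0.3)·0.05 = -1.7713
v' = 4.2000 + 1.7000·0.05 = 4.2850

(7.3631, 15.2933, -1.7713, 4.2850)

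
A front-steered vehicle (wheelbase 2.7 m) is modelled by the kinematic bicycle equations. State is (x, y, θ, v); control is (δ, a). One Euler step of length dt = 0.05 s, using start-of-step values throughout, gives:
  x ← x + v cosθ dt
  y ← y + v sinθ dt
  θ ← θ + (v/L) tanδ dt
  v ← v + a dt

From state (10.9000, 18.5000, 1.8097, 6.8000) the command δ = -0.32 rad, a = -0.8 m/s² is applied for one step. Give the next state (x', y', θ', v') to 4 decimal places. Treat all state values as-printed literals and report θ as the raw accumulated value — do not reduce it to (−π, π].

(10.8195, 18.8303, 1.7680, 6.7600)

x' = 10.9000 + 6.8000·cos(1.8097)·0.05 = 10.8195
y' = 18.5000 + 6.8000·sin(1.8097)·0.05 = 18.8303
θ' = 1.8097 + (6.8000/2.7)·tan(-0.32)·0.05 = 1.7680
v' = 6.8000 − 0.8000·0.05 = 6.7600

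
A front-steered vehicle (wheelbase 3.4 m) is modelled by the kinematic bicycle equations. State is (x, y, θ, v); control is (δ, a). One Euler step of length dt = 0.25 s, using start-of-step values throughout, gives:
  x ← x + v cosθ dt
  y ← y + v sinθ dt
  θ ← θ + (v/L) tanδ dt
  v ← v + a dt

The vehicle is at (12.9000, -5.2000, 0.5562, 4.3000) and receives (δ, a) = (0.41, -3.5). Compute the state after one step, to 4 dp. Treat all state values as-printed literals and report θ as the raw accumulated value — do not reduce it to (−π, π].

x' = 12.9000 + 4.3000·cos(0.5562)·0.25 = 13.8130
y' = -5.2000 + 4.3000·sin(0.5562)·0.25 = -4.6324
θ' = 0.5562 + (4.3000/3.4)·tan(0.41)·0.25 = 0.6936
v' = 4.3000 − 3.5000·0.25 = 3.4250

(13.8130, -4.6324, 0.6936, 3.4250)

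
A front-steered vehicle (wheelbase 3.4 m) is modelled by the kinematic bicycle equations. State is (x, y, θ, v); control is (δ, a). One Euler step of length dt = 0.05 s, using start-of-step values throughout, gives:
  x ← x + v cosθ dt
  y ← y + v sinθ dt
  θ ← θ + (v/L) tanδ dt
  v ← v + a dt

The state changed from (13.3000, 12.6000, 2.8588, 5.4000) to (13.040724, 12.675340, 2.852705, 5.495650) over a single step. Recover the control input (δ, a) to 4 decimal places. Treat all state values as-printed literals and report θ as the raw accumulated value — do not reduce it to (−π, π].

a = (v'−v)/dt = (0.095650)/0.05 = 1.9130
Δθ = θ'−θ = -0.006095;  (v·dt/L) = 5.4000·0.05/3.4 = 0.079412
tan δ = Δθ·L/(v·dt) = -0.076752  →  δ = -0.0766

δ = -0.0766, a = 1.9130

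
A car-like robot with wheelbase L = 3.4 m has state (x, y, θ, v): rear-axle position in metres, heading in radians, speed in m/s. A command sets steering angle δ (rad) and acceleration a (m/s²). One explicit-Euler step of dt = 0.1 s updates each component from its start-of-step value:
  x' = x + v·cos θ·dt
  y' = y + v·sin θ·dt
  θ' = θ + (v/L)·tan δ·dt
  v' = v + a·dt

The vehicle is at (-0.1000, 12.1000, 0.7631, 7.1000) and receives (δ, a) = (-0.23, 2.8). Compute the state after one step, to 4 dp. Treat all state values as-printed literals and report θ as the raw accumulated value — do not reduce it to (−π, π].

(0.4131, 12.5907, 0.7142, 7.3800)

x' = -0.1000 + 7.1000·cos(0.7631)·0.1 = 0.4131
y' = 12.1000 + 7.1000·sin(0.7631)·0.1 = 12.5907
θ' = 0.7631 + (7.1000/3.4)·tan(-0.23)·0.1 = 0.7142
v' = 7.1000 + 2.8000·0.1 = 7.3800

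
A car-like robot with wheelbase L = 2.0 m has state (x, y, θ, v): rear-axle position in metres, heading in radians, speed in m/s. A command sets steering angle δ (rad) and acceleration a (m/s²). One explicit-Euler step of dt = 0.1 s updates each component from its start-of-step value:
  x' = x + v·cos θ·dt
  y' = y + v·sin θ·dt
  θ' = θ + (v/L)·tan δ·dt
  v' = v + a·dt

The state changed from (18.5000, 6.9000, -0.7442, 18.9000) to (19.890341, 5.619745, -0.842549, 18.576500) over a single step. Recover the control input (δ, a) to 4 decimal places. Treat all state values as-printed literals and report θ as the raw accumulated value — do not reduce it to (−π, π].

a = (v'−v)/dt = (-0.323500)/0.1 = -3.2350
Δθ = θ'−θ = -0.098349;  (v·dt/L) = 18.9000·0.1/2.0 = 0.945000
tan δ = Δθ·L/(v·dt) = -0.104073  →  δ = -0.1037

δ = -0.1037, a = -3.2350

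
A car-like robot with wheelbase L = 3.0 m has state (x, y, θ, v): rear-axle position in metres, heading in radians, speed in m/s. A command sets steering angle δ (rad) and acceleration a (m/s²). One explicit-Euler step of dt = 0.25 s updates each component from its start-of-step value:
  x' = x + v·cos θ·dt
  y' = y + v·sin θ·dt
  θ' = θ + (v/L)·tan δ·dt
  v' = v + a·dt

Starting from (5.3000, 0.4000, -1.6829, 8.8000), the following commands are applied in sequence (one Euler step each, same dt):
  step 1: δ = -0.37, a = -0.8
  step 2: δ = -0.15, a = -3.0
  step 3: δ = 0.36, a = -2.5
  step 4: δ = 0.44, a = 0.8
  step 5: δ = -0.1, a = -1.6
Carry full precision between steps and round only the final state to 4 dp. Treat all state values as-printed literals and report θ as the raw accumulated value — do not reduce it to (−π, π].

(2.8584, -9.0889, -1.6080, 7.0250)

after step 1 (δ=-0.37, a=-0.8): (5.053888, -1.786191, -1.967333, 8.600000)
after step 2 (δ=-0.15, a=-3.0): (4.223502, -3.769359, -2.075647, 7.850000)
after step 3 (δ=0.36, a=-2.5): (3.274287, -5.487032, -1.829416, 7.225000)
after step 4 (δ=0.44, a=0.8): (2.812345, -7.233213, -1.545967, 7.425000)
after step 5 (δ=-0.1, a=-1.6): (2.858429, -9.088890, -1.608049, 7.025000)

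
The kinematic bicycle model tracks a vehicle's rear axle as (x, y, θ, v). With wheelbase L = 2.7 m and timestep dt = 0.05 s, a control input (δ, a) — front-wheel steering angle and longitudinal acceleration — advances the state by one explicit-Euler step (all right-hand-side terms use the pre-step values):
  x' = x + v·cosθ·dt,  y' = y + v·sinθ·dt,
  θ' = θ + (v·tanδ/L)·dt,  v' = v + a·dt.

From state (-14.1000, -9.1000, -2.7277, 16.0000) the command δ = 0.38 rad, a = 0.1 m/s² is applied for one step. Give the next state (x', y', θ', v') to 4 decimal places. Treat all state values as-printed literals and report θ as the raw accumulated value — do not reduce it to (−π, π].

x' = -14.1000 + 16.0000·cos(-2.7277)·0.05 = -14.8324
y' = -9.1000 + 16.0000·sin(-2.7277)·0.05 = -9.4217
θ' = -2.7277 + (16.0000/2.7)·tan(0.38)·0.05 = -2.6094
v' = 16.0000 + 0.1000·0.05 = 16.0050

(-14.8324, -9.4217, -2.6094, 16.0050)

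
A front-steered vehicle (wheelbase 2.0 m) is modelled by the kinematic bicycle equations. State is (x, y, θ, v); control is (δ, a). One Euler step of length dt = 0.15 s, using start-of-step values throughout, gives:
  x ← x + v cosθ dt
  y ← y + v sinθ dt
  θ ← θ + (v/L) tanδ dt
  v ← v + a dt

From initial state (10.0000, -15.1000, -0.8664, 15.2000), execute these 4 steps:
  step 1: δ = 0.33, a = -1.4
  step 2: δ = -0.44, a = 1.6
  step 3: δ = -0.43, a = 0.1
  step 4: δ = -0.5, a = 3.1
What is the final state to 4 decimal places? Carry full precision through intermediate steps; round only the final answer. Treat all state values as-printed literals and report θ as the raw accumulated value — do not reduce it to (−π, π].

after step 1 (δ=0.33, a=-1.4): (11.476469, -16.837366, -0.475922, 14.990000)
after step 2 (δ=-0.44, a=1.6): (13.475095, -17.867534, -1.005197, 15.230000)
after step 3 (δ=-0.43, a=0.1): (14.699409, -19.796263, -1.529057, 15.245000)
after step 4 (δ=-0.5, a=3.1): (14.794830, -22.081021, -2.153685, 15.710000)

(14.7948, -22.0810, -2.1537, 15.7100)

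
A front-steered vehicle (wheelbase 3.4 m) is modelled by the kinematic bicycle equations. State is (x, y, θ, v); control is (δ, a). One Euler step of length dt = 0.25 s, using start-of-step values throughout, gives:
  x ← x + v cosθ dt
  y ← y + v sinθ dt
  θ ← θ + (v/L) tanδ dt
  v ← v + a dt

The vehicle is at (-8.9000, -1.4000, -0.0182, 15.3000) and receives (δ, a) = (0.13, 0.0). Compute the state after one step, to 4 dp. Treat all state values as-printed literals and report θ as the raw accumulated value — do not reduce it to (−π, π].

(-5.0756, -1.4696, 0.1289, 15.3000)

x' = -8.9000 + 15.3000·cos(-0.0182)·0.25 = -5.0756
y' = -1.4000 + 15.3000·sin(-0.0182)·0.25 = -1.4696
θ' = -0.0182 + (15.3000/3.4)·tan(0.13)·0.25 = 0.1289
v' = 15.3000 + 0.0000·0.25 = 15.3000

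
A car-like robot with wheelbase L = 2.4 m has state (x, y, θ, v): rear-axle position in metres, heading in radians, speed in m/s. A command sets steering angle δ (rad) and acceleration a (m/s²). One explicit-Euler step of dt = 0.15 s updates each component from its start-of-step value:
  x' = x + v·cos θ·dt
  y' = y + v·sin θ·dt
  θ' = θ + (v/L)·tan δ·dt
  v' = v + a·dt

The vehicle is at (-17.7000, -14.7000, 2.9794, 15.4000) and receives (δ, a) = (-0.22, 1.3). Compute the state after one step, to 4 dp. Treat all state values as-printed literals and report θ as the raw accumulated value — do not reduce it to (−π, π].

(-19.9797, -14.3270, 2.7642, 15.5950)

x' = -17.7000 + 15.4000·cos(2.9794)·0.15 = -19.9797
y' = -14.7000 + 15.4000·sin(2.9794)·0.15 = -14.3270
θ' = 2.9794 + (15.4000/2.4)·tan(-0.22)·0.15 = 2.7642
v' = 15.4000 + 1.3000·0.15 = 15.5950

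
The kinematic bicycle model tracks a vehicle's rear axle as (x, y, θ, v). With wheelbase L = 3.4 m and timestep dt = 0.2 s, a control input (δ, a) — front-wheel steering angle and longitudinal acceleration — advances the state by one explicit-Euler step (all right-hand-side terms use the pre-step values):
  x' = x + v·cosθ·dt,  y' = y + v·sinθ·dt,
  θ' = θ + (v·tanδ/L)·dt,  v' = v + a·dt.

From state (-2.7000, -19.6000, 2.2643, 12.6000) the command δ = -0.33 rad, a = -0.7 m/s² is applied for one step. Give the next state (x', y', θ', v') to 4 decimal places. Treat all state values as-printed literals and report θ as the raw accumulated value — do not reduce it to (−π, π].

(-4.3109, -17.6621, 2.0104, 12.4600)

x' = -2.7000 + 12.6000·cos(2.2643)·0.2 = -4.3109
y' = -19.6000 + 12.6000·sin(2.2643)·0.2 = -17.6621
θ' = 2.2643 + (12.6000/3.4)·tan(-0.33)·0.2 = 2.0104
v' = 12.6000 − 0.7000·0.2 = 12.4600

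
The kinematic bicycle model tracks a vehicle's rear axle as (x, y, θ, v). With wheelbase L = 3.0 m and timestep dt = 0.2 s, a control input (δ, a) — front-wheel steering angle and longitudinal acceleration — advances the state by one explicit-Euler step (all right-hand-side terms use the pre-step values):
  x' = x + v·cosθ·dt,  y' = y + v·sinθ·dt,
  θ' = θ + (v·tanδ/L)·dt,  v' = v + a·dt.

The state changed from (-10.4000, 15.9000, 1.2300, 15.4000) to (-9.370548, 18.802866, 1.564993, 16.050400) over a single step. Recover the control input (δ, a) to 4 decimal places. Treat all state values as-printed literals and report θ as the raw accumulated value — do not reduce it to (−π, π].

δ = 0.3154, a = 3.2520

a = (v'−v)/dt = (0.650400)/0.2 = 3.2520
Δθ = θ'−θ = 0.334993;  (v·dt/L) = 15.4000·0.2/3.0 = 1.026667
tan δ = Δθ·L/(v·dt) = 0.326292  →  δ = 0.3154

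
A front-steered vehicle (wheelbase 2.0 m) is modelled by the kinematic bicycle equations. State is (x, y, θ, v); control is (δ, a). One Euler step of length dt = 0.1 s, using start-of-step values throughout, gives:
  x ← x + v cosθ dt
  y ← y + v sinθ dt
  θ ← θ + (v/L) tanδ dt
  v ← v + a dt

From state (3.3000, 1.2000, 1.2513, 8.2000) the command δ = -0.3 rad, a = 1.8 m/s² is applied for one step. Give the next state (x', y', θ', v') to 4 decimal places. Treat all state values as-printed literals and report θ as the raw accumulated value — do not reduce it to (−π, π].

x' = 3.3000 + 8.2000·cos(1.2513)·0.1 = 3.5576
y' = 1.2000 + 8.2000·sin(1.2513)·0.1 = 1.9785
θ' = 1.2513 + (8.2000/2.0)·tan(-0.3)·0.1 = 1.1245
v' = 8.2000 + 1.8000·0.1 = 8.3800

(3.5576, 1.9785, 1.1245, 8.3800)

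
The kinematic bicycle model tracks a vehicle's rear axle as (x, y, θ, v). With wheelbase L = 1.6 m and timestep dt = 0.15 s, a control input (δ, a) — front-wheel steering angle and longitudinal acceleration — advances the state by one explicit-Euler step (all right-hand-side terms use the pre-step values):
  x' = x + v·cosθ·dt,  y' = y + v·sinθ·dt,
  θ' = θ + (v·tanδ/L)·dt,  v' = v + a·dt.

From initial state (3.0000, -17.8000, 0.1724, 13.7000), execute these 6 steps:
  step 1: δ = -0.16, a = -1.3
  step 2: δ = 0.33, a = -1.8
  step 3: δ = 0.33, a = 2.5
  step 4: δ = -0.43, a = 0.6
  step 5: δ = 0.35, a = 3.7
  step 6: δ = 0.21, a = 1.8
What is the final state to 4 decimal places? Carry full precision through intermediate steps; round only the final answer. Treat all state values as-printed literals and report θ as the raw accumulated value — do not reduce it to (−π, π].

(13.8875, -13.3739, 0.9923, 14.5250)

after step 1 (δ=-0.16, a=-1.3): (5.024536, -17.447470, -0.034872, 13.505000)
after step 2 (δ=0.33, a=-1.8): (7.049055, -17.518097, 0.398797, 13.235000)
after step 3 (δ=0.33, a=2.5): (8.878520, -16.747205, 0.823795, 13.610000)
after step 4 (δ=-0.43, a=0.6): (10.265600, -15.249296, 0.238624, 13.700000)
after step 5 (δ=0.35, a=3.7): (12.262370, -14.763565, 0.707457, 14.255000)
after step 6 (δ=0.21, a=1.8): (13.887476, -13.373910, 0.992302, 14.525000)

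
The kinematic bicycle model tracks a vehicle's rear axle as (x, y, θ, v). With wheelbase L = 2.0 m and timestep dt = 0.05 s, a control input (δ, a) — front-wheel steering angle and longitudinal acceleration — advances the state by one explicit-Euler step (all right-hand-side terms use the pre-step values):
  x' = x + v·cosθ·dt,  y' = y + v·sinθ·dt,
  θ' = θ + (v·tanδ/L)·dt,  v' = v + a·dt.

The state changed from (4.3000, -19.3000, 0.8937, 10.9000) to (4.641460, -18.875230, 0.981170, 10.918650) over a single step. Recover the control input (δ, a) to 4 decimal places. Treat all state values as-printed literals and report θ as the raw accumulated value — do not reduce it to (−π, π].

δ = 0.3106, a = 0.3730

a = (v'−v)/dt = (0.018650)/0.05 = 0.3730
Δθ = θ'−θ = 0.087470;  (v·dt/L) = 10.9000·0.05/2.0 = 0.272500
tan δ = Δθ·L/(v·dt) = 0.320991  →  δ = 0.3106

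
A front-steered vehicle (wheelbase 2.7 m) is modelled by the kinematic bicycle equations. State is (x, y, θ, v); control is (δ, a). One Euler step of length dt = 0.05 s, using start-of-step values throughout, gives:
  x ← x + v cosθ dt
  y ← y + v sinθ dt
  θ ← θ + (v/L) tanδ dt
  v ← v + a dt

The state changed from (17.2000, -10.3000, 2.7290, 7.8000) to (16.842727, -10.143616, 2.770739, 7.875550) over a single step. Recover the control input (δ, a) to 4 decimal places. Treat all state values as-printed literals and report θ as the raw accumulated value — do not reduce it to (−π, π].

a = (v'−v)/dt = (0.075550)/0.05 = 1.5110
Δθ = θ'−θ = 0.041739;  (v·dt/L) = 7.8000·0.05/2.7 = 0.144444
tan δ = Δθ·L/(v·dt) = 0.288962  →  δ = 0.2813

δ = 0.2813, a = 1.5110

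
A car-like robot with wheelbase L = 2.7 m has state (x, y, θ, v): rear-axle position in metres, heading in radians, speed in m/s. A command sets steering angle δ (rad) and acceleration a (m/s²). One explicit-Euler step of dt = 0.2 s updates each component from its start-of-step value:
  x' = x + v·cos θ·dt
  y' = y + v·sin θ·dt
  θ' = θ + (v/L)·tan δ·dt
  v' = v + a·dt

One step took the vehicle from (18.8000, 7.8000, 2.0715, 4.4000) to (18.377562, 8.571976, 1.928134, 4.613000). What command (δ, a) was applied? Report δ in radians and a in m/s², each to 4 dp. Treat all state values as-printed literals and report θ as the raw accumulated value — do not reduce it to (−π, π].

δ = -0.4144, a = 1.0650

a = (v'−v)/dt = (0.213000)/0.2 = 1.0650
Δθ = θ'−θ = -0.143366;  (v·dt/L) = 4.4000·0.2/2.7 = 0.325926
tan δ = Δθ·L/(v·dt) = -0.439873  →  δ = -0.4144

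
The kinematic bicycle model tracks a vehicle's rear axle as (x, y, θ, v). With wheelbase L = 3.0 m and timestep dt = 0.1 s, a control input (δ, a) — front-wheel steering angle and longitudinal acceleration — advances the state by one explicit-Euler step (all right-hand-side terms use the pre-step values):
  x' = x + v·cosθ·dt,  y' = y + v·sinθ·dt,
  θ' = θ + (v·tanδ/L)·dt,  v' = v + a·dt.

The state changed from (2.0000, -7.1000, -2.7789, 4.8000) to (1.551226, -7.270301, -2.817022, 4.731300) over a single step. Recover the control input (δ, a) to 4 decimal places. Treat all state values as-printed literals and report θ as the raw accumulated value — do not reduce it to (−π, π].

δ = -0.2339, a = -0.6870

a = (v'−v)/dt = (-0.068700)/0.1 = -0.6870
Δθ = θ'−θ = -0.038122;  (v·dt/L) = 4.8000·0.1/3.0 = 0.160000
tan δ = Δθ·L/(v·dt) = -0.238262  →  δ = -0.2339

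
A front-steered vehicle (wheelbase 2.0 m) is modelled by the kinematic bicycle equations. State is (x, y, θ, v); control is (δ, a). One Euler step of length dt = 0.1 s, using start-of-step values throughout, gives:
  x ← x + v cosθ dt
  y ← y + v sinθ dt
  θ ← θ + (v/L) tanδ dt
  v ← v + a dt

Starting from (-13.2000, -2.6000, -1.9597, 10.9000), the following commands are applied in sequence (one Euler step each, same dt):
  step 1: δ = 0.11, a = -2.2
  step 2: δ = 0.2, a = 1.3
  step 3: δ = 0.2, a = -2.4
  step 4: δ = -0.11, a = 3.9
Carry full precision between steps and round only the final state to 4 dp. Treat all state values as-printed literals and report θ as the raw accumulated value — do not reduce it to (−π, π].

after step 1 (δ=0.11, a=-2.2): (-13.613300, -3.608605, -1.899507, 10.680000)
after step 2 (δ=0.2, a=1.3): (-13.958075, -4.619423, -1.791260, 10.810000)
after step 3 (δ=0.2, a=-2.4): (-14.194470, -5.674259, -1.681695, 10.570000)
after step 4 (δ=-0.11, a=3.9): (-14.311450, -6.724766, -1.740066, 10.960000)

(-14.3114, -6.7248, -1.7401, 10.9600)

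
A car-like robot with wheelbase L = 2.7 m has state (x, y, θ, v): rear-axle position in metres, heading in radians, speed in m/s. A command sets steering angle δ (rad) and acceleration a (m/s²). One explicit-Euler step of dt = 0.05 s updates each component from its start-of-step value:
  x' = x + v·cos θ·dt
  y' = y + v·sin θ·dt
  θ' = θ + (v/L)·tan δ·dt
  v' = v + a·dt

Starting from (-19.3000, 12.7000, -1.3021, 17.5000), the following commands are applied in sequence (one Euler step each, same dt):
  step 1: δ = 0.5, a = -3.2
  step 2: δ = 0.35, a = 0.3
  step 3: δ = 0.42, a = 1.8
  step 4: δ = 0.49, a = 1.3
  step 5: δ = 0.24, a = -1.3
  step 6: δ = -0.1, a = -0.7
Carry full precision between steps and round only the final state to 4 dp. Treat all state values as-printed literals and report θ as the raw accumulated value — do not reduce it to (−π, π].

after step 1 (δ=0.5, a=-3.2): (-19.067710, 11.856397, -1.125058, 17.340000)
after step 2 (δ=0.35, a=0.3): (-18.693925, 11.074109, -1.007843, 17.355000)
after step 3 (δ=0.42, a=1.8): (-18.230818, 10.340268, -0.864319, 17.445000)
after step 4 (δ=0.49, a=1.3): (-17.664590, 9.676788, -0.692005, 17.510000)
after step 5 (δ=0.24, a=-1.3): (-16.990483, 9.118147, -0.612654, 17.445000)
after step 6 (δ=-0.1, a=-0.7): (-16.276874, 8.616568, -0.645067, 17.410000)

(-16.2769, 8.6166, -0.6451, 17.4100)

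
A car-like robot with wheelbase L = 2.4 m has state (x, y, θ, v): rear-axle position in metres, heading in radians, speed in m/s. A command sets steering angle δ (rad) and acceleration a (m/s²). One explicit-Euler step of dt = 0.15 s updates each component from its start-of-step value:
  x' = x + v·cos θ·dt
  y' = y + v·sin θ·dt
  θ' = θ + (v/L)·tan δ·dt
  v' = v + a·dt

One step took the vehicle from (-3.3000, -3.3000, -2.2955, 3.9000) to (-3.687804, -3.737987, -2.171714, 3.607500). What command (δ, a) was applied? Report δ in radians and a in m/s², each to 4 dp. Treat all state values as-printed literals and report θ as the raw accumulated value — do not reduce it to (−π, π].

a = (v'−v)/dt = (-0.292500)/0.15 = -1.9500
Δθ = θ'−θ = 0.123786;  (v·dt/L) = 3.9000·0.15/2.4 = 0.243750
tan δ = Δθ·L/(v·dt) = 0.507840  →  δ = 0.4699

δ = 0.4699, a = -1.9500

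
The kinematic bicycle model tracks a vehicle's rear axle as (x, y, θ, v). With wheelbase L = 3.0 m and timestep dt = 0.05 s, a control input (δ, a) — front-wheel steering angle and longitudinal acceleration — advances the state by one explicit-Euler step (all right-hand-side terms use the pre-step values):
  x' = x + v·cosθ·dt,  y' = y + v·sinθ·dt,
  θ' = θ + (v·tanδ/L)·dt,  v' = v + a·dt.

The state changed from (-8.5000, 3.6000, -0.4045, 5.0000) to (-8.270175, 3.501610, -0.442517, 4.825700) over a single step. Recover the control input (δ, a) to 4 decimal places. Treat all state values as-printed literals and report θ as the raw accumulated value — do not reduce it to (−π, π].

δ = -0.4280, a = -3.4860

a = (v'−v)/dt = (-0.174300)/0.05 = -3.4860
Δθ = θ'−θ = -0.038017;  (v·dt/L) = 5.0000·0.05/3.0 = 0.083333
tan δ = Δθ·L/(v·dt) = -0.456204  →  δ = -0.4280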